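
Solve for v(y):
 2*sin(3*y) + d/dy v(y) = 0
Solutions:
 v(y) = C1 + 2*cos(3*y)/3


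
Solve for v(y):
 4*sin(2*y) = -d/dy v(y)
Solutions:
 v(y) = C1 + 2*cos(2*y)


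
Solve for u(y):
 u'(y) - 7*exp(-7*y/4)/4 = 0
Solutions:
 u(y) = C1 - 1/exp(y)^(7/4)


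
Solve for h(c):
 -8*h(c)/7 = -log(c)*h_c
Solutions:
 h(c) = C1*exp(8*li(c)/7)


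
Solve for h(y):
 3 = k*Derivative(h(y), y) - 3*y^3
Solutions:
 h(y) = C1 + 3*y^4/(4*k) + 3*y/k


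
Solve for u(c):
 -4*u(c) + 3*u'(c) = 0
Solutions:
 u(c) = C1*exp(4*c/3)


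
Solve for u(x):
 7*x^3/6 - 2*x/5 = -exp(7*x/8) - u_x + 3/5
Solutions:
 u(x) = C1 - 7*x^4/24 + x^2/5 + 3*x/5 - 8*exp(7*x/8)/7


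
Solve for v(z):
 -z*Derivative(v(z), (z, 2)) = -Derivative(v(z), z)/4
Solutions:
 v(z) = C1 + C2*z^(5/4)


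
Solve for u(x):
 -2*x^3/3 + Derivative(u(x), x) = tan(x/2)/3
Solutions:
 u(x) = C1 + x^4/6 - 2*log(cos(x/2))/3


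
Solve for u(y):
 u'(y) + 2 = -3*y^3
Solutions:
 u(y) = C1 - 3*y^4/4 - 2*y


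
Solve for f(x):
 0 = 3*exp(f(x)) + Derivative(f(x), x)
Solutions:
 f(x) = log(1/(C1 + 3*x))


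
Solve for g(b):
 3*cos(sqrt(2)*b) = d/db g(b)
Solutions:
 g(b) = C1 + 3*sqrt(2)*sin(sqrt(2)*b)/2


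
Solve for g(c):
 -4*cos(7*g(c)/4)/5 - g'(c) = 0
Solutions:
 4*c/5 - 2*log(sin(7*g(c)/4) - 1)/7 + 2*log(sin(7*g(c)/4) + 1)/7 = C1


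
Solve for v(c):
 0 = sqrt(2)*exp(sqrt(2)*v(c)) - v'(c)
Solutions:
 v(c) = sqrt(2)*(2*log(-1/(C1 + sqrt(2)*c)) - log(2))/4


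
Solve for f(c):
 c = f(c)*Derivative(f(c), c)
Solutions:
 f(c) = -sqrt(C1 + c^2)
 f(c) = sqrt(C1 + c^2)


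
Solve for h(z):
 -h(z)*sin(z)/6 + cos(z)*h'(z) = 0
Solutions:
 h(z) = C1/cos(z)^(1/6)


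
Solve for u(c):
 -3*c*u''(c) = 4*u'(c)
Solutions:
 u(c) = C1 + C2/c^(1/3)


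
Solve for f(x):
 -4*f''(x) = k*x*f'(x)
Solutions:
 f(x) = Piecewise((-sqrt(2)*sqrt(pi)*C1*erf(sqrt(2)*sqrt(k)*x/4)/sqrt(k) - C2, (k > 0) | (k < 0)), (-C1*x - C2, True))


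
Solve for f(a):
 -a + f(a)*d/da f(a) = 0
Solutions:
 f(a) = -sqrt(C1 + a^2)
 f(a) = sqrt(C1 + a^2)


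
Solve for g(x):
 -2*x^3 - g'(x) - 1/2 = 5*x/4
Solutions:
 g(x) = C1 - x^4/2 - 5*x^2/8 - x/2


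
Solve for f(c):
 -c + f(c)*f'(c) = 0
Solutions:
 f(c) = -sqrt(C1 + c^2)
 f(c) = sqrt(C1 + c^2)


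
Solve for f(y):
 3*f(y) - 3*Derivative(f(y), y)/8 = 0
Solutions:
 f(y) = C1*exp(8*y)


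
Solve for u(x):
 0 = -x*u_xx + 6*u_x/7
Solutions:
 u(x) = C1 + C2*x^(13/7)


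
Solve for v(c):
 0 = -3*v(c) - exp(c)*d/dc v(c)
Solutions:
 v(c) = C1*exp(3*exp(-c))


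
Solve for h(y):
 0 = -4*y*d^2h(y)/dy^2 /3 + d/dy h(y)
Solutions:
 h(y) = C1 + C2*y^(7/4)


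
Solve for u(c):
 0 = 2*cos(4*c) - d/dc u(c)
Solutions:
 u(c) = C1 + sin(4*c)/2


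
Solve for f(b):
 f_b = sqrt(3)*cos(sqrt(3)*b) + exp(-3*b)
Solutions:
 f(b) = C1 + sin(sqrt(3)*b) - exp(-3*b)/3


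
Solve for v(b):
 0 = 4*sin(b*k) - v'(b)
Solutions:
 v(b) = C1 - 4*cos(b*k)/k


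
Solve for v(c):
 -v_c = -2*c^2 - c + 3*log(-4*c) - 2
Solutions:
 v(c) = C1 + 2*c^3/3 + c^2/2 - 3*c*log(-c) + c*(5 - 6*log(2))


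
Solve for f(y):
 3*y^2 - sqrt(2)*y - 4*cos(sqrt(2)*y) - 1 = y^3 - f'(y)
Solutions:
 f(y) = C1 + y^4/4 - y^3 + sqrt(2)*y^2/2 + y + 2*sqrt(2)*sin(sqrt(2)*y)


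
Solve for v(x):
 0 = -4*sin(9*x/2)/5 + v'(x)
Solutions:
 v(x) = C1 - 8*cos(9*x/2)/45


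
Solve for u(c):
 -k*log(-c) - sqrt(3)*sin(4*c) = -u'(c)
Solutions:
 u(c) = C1 + c*k*(log(-c) - 1) - sqrt(3)*cos(4*c)/4


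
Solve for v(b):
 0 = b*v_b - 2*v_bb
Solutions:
 v(b) = C1 + C2*erfi(b/2)


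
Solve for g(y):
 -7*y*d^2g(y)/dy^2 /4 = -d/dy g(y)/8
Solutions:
 g(y) = C1 + C2*y^(15/14)


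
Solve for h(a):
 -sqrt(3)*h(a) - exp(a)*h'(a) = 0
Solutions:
 h(a) = C1*exp(sqrt(3)*exp(-a))


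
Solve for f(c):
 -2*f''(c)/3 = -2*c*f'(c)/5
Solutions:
 f(c) = C1 + C2*erfi(sqrt(30)*c/10)


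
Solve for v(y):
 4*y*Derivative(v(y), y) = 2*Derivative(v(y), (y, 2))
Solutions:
 v(y) = C1 + C2*erfi(y)


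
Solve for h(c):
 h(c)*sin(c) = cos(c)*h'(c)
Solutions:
 h(c) = C1/cos(c)


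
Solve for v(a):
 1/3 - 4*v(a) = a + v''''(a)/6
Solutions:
 v(a) = -a/4 + (C1*sin(6^(1/4)*a) + C2*cos(6^(1/4)*a))*exp(-6^(1/4)*a) + (C3*sin(6^(1/4)*a) + C4*cos(6^(1/4)*a))*exp(6^(1/4)*a) + 1/12


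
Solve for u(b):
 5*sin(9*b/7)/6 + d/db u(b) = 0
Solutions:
 u(b) = C1 + 35*cos(9*b/7)/54


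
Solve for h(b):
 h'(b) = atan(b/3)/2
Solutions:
 h(b) = C1 + b*atan(b/3)/2 - 3*log(b^2 + 9)/4


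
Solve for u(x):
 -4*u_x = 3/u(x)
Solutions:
 u(x) = -sqrt(C1 - 6*x)/2
 u(x) = sqrt(C1 - 6*x)/2


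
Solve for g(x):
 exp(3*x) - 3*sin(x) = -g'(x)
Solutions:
 g(x) = C1 - exp(3*x)/3 - 3*cos(x)


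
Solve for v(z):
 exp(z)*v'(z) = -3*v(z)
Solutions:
 v(z) = C1*exp(3*exp(-z))


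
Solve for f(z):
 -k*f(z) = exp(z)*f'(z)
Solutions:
 f(z) = C1*exp(k*exp(-z))


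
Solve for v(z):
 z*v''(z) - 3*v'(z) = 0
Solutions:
 v(z) = C1 + C2*z^4


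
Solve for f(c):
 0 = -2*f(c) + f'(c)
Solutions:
 f(c) = C1*exp(2*c)


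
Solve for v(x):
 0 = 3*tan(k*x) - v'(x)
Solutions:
 v(x) = C1 + 3*Piecewise((-log(cos(k*x))/k, Ne(k, 0)), (0, True))


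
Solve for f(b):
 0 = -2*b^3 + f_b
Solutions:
 f(b) = C1 + b^4/2


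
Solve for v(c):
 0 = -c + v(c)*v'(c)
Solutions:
 v(c) = -sqrt(C1 + c^2)
 v(c) = sqrt(C1 + c^2)


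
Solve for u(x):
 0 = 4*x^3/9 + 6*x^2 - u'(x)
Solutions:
 u(x) = C1 + x^4/9 + 2*x^3


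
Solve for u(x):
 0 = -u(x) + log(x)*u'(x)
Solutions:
 u(x) = C1*exp(li(x))


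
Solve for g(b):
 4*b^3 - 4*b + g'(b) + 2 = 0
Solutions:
 g(b) = C1 - b^4 + 2*b^2 - 2*b


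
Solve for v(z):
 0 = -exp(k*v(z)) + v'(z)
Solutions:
 v(z) = Piecewise((log(-1/(C1*k + k*z))/k, Ne(k, 0)), (nan, True))
 v(z) = Piecewise((C1 + z, Eq(k, 0)), (nan, True))


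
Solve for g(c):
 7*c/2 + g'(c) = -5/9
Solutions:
 g(c) = C1 - 7*c^2/4 - 5*c/9


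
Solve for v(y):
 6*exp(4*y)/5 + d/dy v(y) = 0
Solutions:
 v(y) = C1 - 3*exp(4*y)/10


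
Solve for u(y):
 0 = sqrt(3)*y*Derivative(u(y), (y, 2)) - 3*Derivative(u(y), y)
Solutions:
 u(y) = C1 + C2*y^(1 + sqrt(3))


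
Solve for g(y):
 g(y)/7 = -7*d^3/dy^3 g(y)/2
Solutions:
 g(y) = C3*exp(-14^(1/3)*y/7) + (C1*sin(14^(1/3)*sqrt(3)*y/14) + C2*cos(14^(1/3)*sqrt(3)*y/14))*exp(14^(1/3)*y/14)


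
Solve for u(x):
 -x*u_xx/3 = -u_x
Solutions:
 u(x) = C1 + C2*x^4


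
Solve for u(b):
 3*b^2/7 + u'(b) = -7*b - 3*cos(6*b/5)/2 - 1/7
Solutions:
 u(b) = C1 - b^3/7 - 7*b^2/2 - b/7 - 5*sin(3*b/5)*cos(3*b/5)/2


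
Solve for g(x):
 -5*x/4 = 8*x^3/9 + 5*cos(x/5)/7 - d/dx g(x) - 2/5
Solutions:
 g(x) = C1 + 2*x^4/9 + 5*x^2/8 - 2*x/5 + 25*sin(x/5)/7


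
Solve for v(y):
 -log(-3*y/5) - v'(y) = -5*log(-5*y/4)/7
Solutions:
 v(y) = C1 - 2*y*log(-y)/7 + y*(-log(12) + 2/7 + 4*log(2)/7 + 12*log(5)/7)


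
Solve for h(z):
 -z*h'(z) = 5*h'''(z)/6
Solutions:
 h(z) = C1 + Integral(C2*airyai(-5^(2/3)*6^(1/3)*z/5) + C3*airybi(-5^(2/3)*6^(1/3)*z/5), z)


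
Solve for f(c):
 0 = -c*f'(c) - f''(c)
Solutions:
 f(c) = C1 + C2*erf(sqrt(2)*c/2)


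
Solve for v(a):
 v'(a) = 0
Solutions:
 v(a) = C1


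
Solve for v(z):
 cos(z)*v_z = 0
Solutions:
 v(z) = C1


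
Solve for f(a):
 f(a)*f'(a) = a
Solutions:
 f(a) = -sqrt(C1 + a^2)
 f(a) = sqrt(C1 + a^2)


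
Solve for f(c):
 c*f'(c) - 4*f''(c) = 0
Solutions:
 f(c) = C1 + C2*erfi(sqrt(2)*c/4)


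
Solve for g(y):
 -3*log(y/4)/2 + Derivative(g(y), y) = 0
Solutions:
 g(y) = C1 + 3*y*log(y)/2 - 3*y*log(2) - 3*y/2


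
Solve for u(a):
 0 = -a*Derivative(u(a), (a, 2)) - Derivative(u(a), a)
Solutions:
 u(a) = C1 + C2*log(a)


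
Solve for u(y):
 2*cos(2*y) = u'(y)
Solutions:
 u(y) = C1 + sin(2*y)


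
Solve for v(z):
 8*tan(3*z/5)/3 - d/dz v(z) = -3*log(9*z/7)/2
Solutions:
 v(z) = C1 + 3*z*log(z)/2 - 3*z*log(7)/2 - 3*z/2 + 3*z*log(3) - 40*log(cos(3*z/5))/9


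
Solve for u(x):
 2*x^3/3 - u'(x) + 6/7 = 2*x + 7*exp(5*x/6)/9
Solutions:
 u(x) = C1 + x^4/6 - x^2 + 6*x/7 - 14*exp(5*x/6)/15


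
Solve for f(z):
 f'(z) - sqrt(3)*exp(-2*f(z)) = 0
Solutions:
 f(z) = log(-sqrt(C1 + 2*sqrt(3)*z))
 f(z) = log(C1 + 2*sqrt(3)*z)/2


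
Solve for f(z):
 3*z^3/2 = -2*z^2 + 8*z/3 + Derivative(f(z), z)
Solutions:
 f(z) = C1 + 3*z^4/8 + 2*z^3/3 - 4*z^2/3


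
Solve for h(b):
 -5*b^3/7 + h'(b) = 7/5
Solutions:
 h(b) = C1 + 5*b^4/28 + 7*b/5


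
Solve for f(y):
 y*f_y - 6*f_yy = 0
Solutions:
 f(y) = C1 + C2*erfi(sqrt(3)*y/6)


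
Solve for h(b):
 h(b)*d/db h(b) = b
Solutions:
 h(b) = -sqrt(C1 + b^2)
 h(b) = sqrt(C1 + b^2)


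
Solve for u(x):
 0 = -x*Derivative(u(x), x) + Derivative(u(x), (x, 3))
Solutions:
 u(x) = C1 + Integral(C2*airyai(x) + C3*airybi(x), x)


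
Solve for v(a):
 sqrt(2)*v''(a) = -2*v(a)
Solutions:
 v(a) = C1*sin(2^(1/4)*a) + C2*cos(2^(1/4)*a)


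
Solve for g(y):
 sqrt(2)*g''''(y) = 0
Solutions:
 g(y) = C1 + C2*y + C3*y^2 + C4*y^3


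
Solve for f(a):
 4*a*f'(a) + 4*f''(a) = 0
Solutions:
 f(a) = C1 + C2*erf(sqrt(2)*a/2)


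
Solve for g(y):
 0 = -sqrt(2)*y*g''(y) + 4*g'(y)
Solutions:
 g(y) = C1 + C2*y^(1 + 2*sqrt(2))


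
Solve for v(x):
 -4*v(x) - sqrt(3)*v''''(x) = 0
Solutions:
 v(x) = (C1*sin(3^(7/8)*x/3) + C2*cos(3^(7/8)*x/3))*exp(-3^(7/8)*x/3) + (C3*sin(3^(7/8)*x/3) + C4*cos(3^(7/8)*x/3))*exp(3^(7/8)*x/3)


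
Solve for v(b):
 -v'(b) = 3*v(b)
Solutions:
 v(b) = C1*exp(-3*b)


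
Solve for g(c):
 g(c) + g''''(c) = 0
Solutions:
 g(c) = (C1*sin(sqrt(2)*c/2) + C2*cos(sqrt(2)*c/2))*exp(-sqrt(2)*c/2) + (C3*sin(sqrt(2)*c/2) + C4*cos(sqrt(2)*c/2))*exp(sqrt(2)*c/2)


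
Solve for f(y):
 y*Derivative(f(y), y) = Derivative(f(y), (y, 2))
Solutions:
 f(y) = C1 + C2*erfi(sqrt(2)*y/2)


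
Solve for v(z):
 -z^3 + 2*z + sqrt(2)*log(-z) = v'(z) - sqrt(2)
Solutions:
 v(z) = C1 - z^4/4 + z^2 + sqrt(2)*z*log(-z)


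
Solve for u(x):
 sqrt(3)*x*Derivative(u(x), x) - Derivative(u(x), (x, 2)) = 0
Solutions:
 u(x) = C1 + C2*erfi(sqrt(2)*3^(1/4)*x/2)


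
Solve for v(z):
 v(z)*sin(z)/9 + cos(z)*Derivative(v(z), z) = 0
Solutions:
 v(z) = C1*cos(z)^(1/9)


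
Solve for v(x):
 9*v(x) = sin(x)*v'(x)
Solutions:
 v(x) = C1*sqrt(cos(x) - 1)*(cos(x)^4 - 4*cos(x)^3 + 6*cos(x)^2 - 4*cos(x) + 1)/(sqrt(cos(x) + 1)*(cos(x)^4 + 4*cos(x)^3 + 6*cos(x)^2 + 4*cos(x) + 1))


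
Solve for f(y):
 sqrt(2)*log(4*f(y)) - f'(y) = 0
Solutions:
 -sqrt(2)*Integral(1/(log(_y) + 2*log(2)), (_y, f(y)))/2 = C1 - y


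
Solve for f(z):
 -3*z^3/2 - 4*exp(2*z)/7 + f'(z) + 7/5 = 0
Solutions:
 f(z) = C1 + 3*z^4/8 - 7*z/5 + 2*exp(2*z)/7


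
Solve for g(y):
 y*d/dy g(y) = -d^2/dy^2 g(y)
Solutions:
 g(y) = C1 + C2*erf(sqrt(2)*y/2)


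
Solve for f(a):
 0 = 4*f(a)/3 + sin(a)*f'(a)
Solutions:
 f(a) = C1*(cos(a) + 1)^(2/3)/(cos(a) - 1)^(2/3)


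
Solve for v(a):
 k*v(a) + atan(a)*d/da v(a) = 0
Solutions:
 v(a) = C1*exp(-k*Integral(1/atan(a), a))


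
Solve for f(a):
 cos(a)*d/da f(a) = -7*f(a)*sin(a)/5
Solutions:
 f(a) = C1*cos(a)^(7/5)


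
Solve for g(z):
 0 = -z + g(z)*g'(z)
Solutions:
 g(z) = -sqrt(C1 + z^2)
 g(z) = sqrt(C1 + z^2)


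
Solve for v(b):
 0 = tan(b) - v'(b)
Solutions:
 v(b) = C1 - log(cos(b))


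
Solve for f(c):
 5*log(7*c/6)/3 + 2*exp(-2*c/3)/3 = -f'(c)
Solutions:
 f(c) = C1 - 5*c*log(c)/3 + 5*c*(-log(7) + 1 + log(6))/3 + exp(-2*c/3)


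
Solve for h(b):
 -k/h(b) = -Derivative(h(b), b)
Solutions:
 h(b) = -sqrt(C1 + 2*b*k)
 h(b) = sqrt(C1 + 2*b*k)


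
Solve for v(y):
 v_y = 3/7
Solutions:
 v(y) = C1 + 3*y/7


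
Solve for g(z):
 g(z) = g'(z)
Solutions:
 g(z) = C1*exp(z)


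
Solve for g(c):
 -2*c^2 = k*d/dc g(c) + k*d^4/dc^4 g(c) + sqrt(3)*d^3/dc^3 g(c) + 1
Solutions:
 g(c) = C1 + C2*exp(-c*(3^(1/3)*(sqrt((9 + 2*sqrt(3)/k^3)^2 - 12/k^6)/2 + 9/2 + sqrt(3)/k^3)^(1/3) + sqrt(3)/k + 3^(2/3)/(k^2*(sqrt((9 + 2*sqrt(3)/k^3)^2 - 12/k^6)/2 + 9/2 + sqrt(3)/k^3)^(1/3)))/3) + C3*exp(c*(3^(1/3)*(sqrt((9 + 2*sqrt(3)/k^3)^2 - 12/k^6)/2 + 9/2 + sqrt(3)/k^3)^(1/3)/6 - 3^(5/6)*I*(sqrt((9 + 2*sqrt(3)/k^3)^2 - 12/k^6)/2 + 9/2 + sqrt(3)/k^3)^(1/3)/6 - sqrt(3)/(3*k) - 2/(k^2*(-3^(1/3) + 3^(5/6)*I)*(sqrt((9 + 2*sqrt(3)/k^3)^2 - 12/k^6)/2 + 9/2 + sqrt(3)/k^3)^(1/3)))) + C4*exp(c*(3^(1/3)*(sqrt((9 + 2*sqrt(3)/k^3)^2 - 12/k^6)/2 + 9/2 + sqrt(3)/k^3)^(1/3)/6 + 3^(5/6)*I*(sqrt((9 + 2*sqrt(3)/k^3)^2 - 12/k^6)/2 + 9/2 + sqrt(3)/k^3)^(1/3)/6 - sqrt(3)/(3*k) + 2/(k^2*(3^(1/3) + 3^(5/6)*I)*(sqrt((9 + 2*sqrt(3)/k^3)^2 - 12/k^6)/2 + 9/2 + sqrt(3)/k^3)^(1/3)))) - 2*c^3/(3*k) - c/k + 4*sqrt(3)*c/k^2


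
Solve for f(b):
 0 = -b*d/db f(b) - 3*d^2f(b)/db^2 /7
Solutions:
 f(b) = C1 + C2*erf(sqrt(42)*b/6)


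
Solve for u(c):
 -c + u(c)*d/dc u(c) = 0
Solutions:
 u(c) = -sqrt(C1 + c^2)
 u(c) = sqrt(C1 + c^2)


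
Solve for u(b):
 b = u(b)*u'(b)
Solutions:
 u(b) = -sqrt(C1 + b^2)
 u(b) = sqrt(C1 + b^2)


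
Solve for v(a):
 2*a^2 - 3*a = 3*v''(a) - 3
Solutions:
 v(a) = C1 + C2*a + a^4/18 - a^3/6 + a^2/2


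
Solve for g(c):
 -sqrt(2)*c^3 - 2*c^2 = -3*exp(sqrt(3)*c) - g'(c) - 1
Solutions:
 g(c) = C1 + sqrt(2)*c^4/4 + 2*c^3/3 - c - sqrt(3)*exp(sqrt(3)*c)


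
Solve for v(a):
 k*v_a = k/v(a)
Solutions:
 v(a) = -sqrt(C1 + 2*a)
 v(a) = sqrt(C1 + 2*a)


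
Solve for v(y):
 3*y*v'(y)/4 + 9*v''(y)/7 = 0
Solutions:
 v(y) = C1 + C2*erf(sqrt(42)*y/12)


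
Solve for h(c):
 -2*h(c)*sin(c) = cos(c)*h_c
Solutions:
 h(c) = C1*cos(c)^2


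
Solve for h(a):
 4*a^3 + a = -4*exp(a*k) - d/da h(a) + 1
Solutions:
 h(a) = C1 - a^4 - a^2/2 + a - 4*exp(a*k)/k


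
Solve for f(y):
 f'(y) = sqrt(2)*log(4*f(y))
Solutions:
 -sqrt(2)*Integral(1/(log(_y) + 2*log(2)), (_y, f(y)))/2 = C1 - y


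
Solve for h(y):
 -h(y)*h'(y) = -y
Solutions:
 h(y) = -sqrt(C1 + y^2)
 h(y) = sqrt(C1 + y^2)


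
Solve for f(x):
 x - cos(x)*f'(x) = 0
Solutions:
 f(x) = C1 + Integral(x/cos(x), x)


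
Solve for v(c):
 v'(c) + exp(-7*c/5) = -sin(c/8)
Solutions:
 v(c) = C1 + 8*cos(c/8) + 5*exp(-7*c/5)/7


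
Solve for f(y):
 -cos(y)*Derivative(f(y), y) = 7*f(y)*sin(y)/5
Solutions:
 f(y) = C1*cos(y)^(7/5)


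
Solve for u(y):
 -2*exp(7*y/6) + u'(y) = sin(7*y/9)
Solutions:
 u(y) = C1 + 12*exp(7*y/6)/7 - 9*cos(7*y/9)/7


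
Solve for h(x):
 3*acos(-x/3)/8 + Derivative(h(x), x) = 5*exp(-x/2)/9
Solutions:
 h(x) = C1 - 3*x*acos(-x/3)/8 - 3*sqrt(9 - x^2)/8 - 10*exp(-x/2)/9


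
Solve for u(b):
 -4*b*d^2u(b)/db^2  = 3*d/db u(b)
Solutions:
 u(b) = C1 + C2*b^(1/4)


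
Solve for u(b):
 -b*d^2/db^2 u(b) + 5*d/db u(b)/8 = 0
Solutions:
 u(b) = C1 + C2*b^(13/8)


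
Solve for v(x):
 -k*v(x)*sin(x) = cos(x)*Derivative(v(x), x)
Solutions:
 v(x) = C1*exp(k*log(cos(x)))


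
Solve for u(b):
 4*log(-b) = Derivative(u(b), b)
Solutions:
 u(b) = C1 + 4*b*log(-b) - 4*b


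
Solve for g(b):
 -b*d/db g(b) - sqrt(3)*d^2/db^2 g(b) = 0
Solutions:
 g(b) = C1 + C2*erf(sqrt(2)*3^(3/4)*b/6)


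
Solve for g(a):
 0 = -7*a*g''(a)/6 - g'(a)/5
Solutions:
 g(a) = C1 + C2*a^(29/35)


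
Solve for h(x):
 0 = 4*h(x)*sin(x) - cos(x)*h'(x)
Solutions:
 h(x) = C1/cos(x)^4


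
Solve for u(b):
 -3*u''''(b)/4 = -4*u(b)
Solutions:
 u(b) = C1*exp(-2*3^(3/4)*b/3) + C2*exp(2*3^(3/4)*b/3) + C3*sin(2*3^(3/4)*b/3) + C4*cos(2*3^(3/4)*b/3)


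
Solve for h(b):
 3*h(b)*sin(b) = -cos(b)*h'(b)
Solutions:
 h(b) = C1*cos(b)^3


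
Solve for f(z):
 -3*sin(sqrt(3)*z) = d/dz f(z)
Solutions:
 f(z) = C1 + sqrt(3)*cos(sqrt(3)*z)


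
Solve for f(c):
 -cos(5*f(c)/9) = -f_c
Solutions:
 -c - 9*log(sin(5*f(c)/9) - 1)/10 + 9*log(sin(5*f(c)/9) + 1)/10 = C1


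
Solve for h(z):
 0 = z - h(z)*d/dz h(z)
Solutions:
 h(z) = -sqrt(C1 + z^2)
 h(z) = sqrt(C1 + z^2)


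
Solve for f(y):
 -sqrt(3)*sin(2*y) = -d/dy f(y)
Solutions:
 f(y) = C1 - sqrt(3)*cos(2*y)/2


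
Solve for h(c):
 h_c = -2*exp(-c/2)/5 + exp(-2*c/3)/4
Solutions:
 h(c) = C1 + 4*exp(-c/2)/5 - 3*exp(-2*c/3)/8


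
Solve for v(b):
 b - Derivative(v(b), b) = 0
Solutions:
 v(b) = C1 + b^2/2


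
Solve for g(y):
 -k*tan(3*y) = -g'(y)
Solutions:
 g(y) = C1 - k*log(cos(3*y))/3


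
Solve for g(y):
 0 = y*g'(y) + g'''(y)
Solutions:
 g(y) = C1 + Integral(C2*airyai(-y) + C3*airybi(-y), y)


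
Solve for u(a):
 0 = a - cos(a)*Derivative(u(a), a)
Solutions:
 u(a) = C1 + Integral(a/cos(a), a)


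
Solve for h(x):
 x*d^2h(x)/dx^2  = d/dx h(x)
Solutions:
 h(x) = C1 + C2*x^2


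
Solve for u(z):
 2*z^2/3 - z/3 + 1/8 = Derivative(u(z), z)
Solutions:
 u(z) = C1 + 2*z^3/9 - z^2/6 + z/8


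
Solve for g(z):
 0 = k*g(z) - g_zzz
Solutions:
 g(z) = C1*exp(k^(1/3)*z) + C2*exp(k^(1/3)*z*(-1 + sqrt(3)*I)/2) + C3*exp(-k^(1/3)*z*(1 + sqrt(3)*I)/2)


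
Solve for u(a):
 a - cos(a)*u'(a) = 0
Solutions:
 u(a) = C1 + Integral(a/cos(a), a)


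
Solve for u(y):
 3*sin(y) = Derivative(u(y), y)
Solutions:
 u(y) = C1 - 3*cos(y)


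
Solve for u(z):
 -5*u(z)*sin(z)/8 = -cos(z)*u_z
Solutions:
 u(z) = C1/cos(z)^(5/8)


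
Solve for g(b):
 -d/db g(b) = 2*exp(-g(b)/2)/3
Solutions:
 g(b) = 2*log(C1 - b/3)


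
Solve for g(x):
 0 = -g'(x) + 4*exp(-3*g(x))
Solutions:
 g(x) = log(C1 + 12*x)/3
 g(x) = log((-3^(1/3) - 3^(5/6)*I)*(C1 + 4*x)^(1/3)/2)
 g(x) = log((-3^(1/3) + 3^(5/6)*I)*(C1 + 4*x)^(1/3)/2)


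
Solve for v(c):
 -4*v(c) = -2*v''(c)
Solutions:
 v(c) = C1*exp(-sqrt(2)*c) + C2*exp(sqrt(2)*c)


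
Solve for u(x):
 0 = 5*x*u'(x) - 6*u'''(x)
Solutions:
 u(x) = C1 + Integral(C2*airyai(5^(1/3)*6^(2/3)*x/6) + C3*airybi(5^(1/3)*6^(2/3)*x/6), x)


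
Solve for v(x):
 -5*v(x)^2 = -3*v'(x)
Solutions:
 v(x) = -3/(C1 + 5*x)


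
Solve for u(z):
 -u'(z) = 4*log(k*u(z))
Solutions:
 li(k*u(z))/k = C1 - 4*z


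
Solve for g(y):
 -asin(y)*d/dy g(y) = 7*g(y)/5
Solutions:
 g(y) = C1*exp(-7*Integral(1/asin(y), y)/5)


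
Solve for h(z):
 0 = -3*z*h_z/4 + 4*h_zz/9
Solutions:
 h(z) = C1 + C2*erfi(3*sqrt(6)*z/8)


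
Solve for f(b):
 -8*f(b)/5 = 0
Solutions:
 f(b) = 0


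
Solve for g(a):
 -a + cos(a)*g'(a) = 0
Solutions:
 g(a) = C1 + Integral(a/cos(a), a)


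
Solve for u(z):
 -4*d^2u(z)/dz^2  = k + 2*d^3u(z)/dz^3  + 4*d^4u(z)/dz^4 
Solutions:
 u(z) = C1 + C2*z - k*z^2/8 + (C3*sin(sqrt(15)*z/4) + C4*cos(sqrt(15)*z/4))*exp(-z/4)


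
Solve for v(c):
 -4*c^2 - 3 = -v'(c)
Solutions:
 v(c) = C1 + 4*c^3/3 + 3*c


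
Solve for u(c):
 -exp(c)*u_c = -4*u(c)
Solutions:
 u(c) = C1*exp(-4*exp(-c))


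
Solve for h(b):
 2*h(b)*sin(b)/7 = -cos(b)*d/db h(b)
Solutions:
 h(b) = C1*cos(b)^(2/7)


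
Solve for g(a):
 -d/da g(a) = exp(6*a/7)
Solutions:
 g(a) = C1 - 7*exp(6*a/7)/6


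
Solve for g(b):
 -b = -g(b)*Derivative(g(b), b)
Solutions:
 g(b) = -sqrt(C1 + b^2)
 g(b) = sqrt(C1 + b^2)


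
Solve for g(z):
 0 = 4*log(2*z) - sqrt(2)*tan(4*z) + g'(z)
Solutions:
 g(z) = C1 - 4*z*log(z) - 4*z*log(2) + 4*z - sqrt(2)*log(cos(4*z))/4


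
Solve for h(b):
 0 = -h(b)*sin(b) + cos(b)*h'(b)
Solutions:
 h(b) = C1/cos(b)


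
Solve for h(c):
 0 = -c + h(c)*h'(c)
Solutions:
 h(c) = -sqrt(C1 + c^2)
 h(c) = sqrt(C1 + c^2)


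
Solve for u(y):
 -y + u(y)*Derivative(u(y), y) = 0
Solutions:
 u(y) = -sqrt(C1 + y^2)
 u(y) = sqrt(C1 + y^2)


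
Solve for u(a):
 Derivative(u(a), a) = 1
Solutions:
 u(a) = C1 + a


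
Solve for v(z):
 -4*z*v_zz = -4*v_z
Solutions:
 v(z) = C1 + C2*z^2


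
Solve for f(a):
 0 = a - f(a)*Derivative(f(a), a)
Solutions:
 f(a) = -sqrt(C1 + a^2)
 f(a) = sqrt(C1 + a^2)


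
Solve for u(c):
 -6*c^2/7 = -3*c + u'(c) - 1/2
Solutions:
 u(c) = C1 - 2*c^3/7 + 3*c^2/2 + c/2


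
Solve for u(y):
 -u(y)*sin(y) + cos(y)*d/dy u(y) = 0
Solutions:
 u(y) = C1/cos(y)


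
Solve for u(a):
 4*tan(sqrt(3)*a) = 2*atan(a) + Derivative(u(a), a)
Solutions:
 u(a) = C1 - 2*a*atan(a) + log(a^2 + 1) - 4*sqrt(3)*log(cos(sqrt(3)*a))/3


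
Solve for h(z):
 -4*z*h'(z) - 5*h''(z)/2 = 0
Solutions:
 h(z) = C1 + C2*erf(2*sqrt(5)*z/5)


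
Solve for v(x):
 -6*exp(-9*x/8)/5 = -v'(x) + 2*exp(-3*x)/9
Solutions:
 v(x) = C1 - 2*exp(-3*x)/27 - 16*exp(-9*x/8)/15


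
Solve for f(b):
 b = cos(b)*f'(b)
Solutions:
 f(b) = C1 + Integral(b/cos(b), b)


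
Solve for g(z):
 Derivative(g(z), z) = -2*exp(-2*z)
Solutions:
 g(z) = C1 + exp(-2*z)


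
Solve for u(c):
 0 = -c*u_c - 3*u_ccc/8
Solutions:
 u(c) = C1 + Integral(C2*airyai(-2*3^(2/3)*c/3) + C3*airybi(-2*3^(2/3)*c/3), c)


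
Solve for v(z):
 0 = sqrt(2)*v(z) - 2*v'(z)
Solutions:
 v(z) = C1*exp(sqrt(2)*z/2)


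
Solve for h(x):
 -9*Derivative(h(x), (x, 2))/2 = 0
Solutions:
 h(x) = C1 + C2*x


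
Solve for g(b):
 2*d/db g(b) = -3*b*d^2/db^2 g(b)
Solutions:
 g(b) = C1 + C2*b^(1/3)


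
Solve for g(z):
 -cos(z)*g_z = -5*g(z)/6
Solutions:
 g(z) = C1*(sin(z) + 1)^(5/12)/(sin(z) - 1)^(5/12)


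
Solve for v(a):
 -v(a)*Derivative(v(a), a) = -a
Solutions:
 v(a) = -sqrt(C1 + a^2)
 v(a) = sqrt(C1 + a^2)


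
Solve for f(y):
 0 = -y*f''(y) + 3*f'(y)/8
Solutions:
 f(y) = C1 + C2*y^(11/8)


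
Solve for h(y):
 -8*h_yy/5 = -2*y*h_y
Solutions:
 h(y) = C1 + C2*erfi(sqrt(10)*y/4)


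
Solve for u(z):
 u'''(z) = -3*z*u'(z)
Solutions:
 u(z) = C1 + Integral(C2*airyai(-3^(1/3)*z) + C3*airybi(-3^(1/3)*z), z)


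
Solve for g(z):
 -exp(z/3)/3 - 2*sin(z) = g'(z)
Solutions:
 g(z) = C1 - exp(z)^(1/3) + 2*cos(z)


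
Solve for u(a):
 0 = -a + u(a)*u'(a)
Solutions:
 u(a) = -sqrt(C1 + a^2)
 u(a) = sqrt(C1 + a^2)


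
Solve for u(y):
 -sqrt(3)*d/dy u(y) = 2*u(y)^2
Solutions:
 u(y) = 3/(C1 + 2*sqrt(3)*y)


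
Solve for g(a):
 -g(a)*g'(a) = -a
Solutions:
 g(a) = -sqrt(C1 + a^2)
 g(a) = sqrt(C1 + a^2)


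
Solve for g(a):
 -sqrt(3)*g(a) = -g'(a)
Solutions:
 g(a) = C1*exp(sqrt(3)*a)


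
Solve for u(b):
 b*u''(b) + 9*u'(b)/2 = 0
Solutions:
 u(b) = C1 + C2/b^(7/2)


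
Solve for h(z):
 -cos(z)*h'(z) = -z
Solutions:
 h(z) = C1 + Integral(z/cos(z), z)


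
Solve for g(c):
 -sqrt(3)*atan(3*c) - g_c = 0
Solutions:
 g(c) = C1 - sqrt(3)*(c*atan(3*c) - log(9*c^2 + 1)/6)


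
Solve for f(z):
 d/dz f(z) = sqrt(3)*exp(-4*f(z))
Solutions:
 f(z) = log(-I*(C1 + 4*sqrt(3)*z)^(1/4))
 f(z) = log(I*(C1 + 4*sqrt(3)*z)^(1/4))
 f(z) = log(-(C1 + 4*sqrt(3)*z)^(1/4))
 f(z) = log(C1 + 4*sqrt(3)*z)/4


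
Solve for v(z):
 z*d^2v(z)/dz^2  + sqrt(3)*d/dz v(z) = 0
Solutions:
 v(z) = C1 + C2*z^(1 - sqrt(3))


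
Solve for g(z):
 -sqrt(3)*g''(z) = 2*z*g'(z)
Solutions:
 g(z) = C1 + C2*erf(3^(3/4)*z/3)


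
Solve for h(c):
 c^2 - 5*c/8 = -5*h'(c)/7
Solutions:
 h(c) = C1 - 7*c^3/15 + 7*c^2/16


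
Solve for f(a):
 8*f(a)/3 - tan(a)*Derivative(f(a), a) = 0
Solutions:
 f(a) = C1*sin(a)^(8/3)


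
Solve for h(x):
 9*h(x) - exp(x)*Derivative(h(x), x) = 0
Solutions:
 h(x) = C1*exp(-9*exp(-x))


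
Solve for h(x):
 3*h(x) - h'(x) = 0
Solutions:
 h(x) = C1*exp(3*x)


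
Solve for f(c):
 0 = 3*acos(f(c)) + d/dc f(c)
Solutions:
 Integral(1/acos(_y), (_y, f(c))) = C1 - 3*c


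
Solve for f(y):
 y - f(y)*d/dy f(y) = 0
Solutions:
 f(y) = -sqrt(C1 + y^2)
 f(y) = sqrt(C1 + y^2)


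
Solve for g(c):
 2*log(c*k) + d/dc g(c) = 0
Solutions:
 g(c) = C1 - 2*c*log(c*k) + 2*c


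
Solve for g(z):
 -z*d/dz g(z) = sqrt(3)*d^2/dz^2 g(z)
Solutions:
 g(z) = C1 + C2*erf(sqrt(2)*3^(3/4)*z/6)


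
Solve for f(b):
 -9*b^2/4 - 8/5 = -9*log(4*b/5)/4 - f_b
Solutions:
 f(b) = C1 + 3*b^3/4 - 9*b*log(b)/4 - 9*b*log(2)/2 + 9*b*log(5)/4 + 77*b/20


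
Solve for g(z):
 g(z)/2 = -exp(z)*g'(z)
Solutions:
 g(z) = C1*exp(exp(-z)/2)


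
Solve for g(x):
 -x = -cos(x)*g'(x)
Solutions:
 g(x) = C1 + Integral(x/cos(x), x)


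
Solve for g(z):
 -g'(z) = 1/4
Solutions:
 g(z) = C1 - z/4


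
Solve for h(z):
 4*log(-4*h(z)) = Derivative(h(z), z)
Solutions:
 -Integral(1/(log(-_y) + 2*log(2)), (_y, h(z)))/4 = C1 - z


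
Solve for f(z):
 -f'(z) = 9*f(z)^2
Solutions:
 f(z) = 1/(C1 + 9*z)


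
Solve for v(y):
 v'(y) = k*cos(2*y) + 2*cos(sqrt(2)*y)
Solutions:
 v(y) = C1 + k*sin(2*y)/2 + sqrt(2)*sin(sqrt(2)*y)


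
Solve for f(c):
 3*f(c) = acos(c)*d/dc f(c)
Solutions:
 f(c) = C1*exp(3*Integral(1/acos(c), c))


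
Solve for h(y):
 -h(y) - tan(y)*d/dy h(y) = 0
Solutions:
 h(y) = C1/sin(y)


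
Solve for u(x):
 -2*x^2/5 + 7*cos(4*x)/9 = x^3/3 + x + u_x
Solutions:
 u(x) = C1 - x^4/12 - 2*x^3/15 - x^2/2 + 7*sin(4*x)/36


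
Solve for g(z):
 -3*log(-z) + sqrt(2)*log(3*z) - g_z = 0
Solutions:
 g(z) = C1 - z*(3 - sqrt(2))*log(z) + z*(-sqrt(2) + sqrt(2)*log(3) + 3 - 3*I*pi)


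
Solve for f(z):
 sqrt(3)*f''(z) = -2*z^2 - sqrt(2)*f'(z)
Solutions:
 f(z) = C1 + C2*exp(-sqrt(6)*z/3) - sqrt(2)*z^3/3 + sqrt(3)*z^2 - 3*sqrt(2)*z


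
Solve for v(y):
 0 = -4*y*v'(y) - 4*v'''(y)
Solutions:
 v(y) = C1 + Integral(C2*airyai(-y) + C3*airybi(-y), y)


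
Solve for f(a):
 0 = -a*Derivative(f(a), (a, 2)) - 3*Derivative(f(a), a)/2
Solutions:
 f(a) = C1 + C2/sqrt(a)


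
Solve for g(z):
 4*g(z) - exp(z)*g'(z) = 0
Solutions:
 g(z) = C1*exp(-4*exp(-z))


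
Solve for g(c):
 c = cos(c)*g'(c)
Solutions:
 g(c) = C1 + Integral(c/cos(c), c)


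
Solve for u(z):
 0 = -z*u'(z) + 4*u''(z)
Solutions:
 u(z) = C1 + C2*erfi(sqrt(2)*z/4)


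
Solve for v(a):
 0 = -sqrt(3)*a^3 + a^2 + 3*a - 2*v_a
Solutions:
 v(a) = C1 - sqrt(3)*a^4/8 + a^3/6 + 3*a^2/4


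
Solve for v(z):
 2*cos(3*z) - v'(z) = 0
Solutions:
 v(z) = C1 + 2*sin(3*z)/3


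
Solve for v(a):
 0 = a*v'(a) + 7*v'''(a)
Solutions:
 v(a) = C1 + Integral(C2*airyai(-7^(2/3)*a/7) + C3*airybi(-7^(2/3)*a/7), a)


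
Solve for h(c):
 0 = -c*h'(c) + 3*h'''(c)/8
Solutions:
 h(c) = C1 + Integral(C2*airyai(2*3^(2/3)*c/3) + C3*airybi(2*3^(2/3)*c/3), c)


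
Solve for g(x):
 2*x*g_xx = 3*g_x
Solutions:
 g(x) = C1 + C2*x^(5/2)


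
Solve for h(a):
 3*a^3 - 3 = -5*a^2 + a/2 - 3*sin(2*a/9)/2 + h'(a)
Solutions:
 h(a) = C1 + 3*a^4/4 + 5*a^3/3 - a^2/4 - 3*a - 27*cos(2*a/9)/4


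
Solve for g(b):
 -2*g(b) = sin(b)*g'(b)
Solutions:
 g(b) = C1*(cos(b) + 1)/(cos(b) - 1)


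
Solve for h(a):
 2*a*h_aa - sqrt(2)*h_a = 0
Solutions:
 h(a) = C1 + C2*a^(sqrt(2)/2 + 1)


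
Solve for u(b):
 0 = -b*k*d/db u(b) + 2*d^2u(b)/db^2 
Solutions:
 u(b) = Piecewise((-sqrt(pi)*C1*erf(b*sqrt(-k)/2)/sqrt(-k) - C2, (k > 0) | (k < 0)), (-C1*b - C2, True))


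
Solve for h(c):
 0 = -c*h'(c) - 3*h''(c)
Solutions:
 h(c) = C1 + C2*erf(sqrt(6)*c/6)


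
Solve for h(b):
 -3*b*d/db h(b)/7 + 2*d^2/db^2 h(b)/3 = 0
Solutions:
 h(b) = C1 + C2*erfi(3*sqrt(7)*b/14)


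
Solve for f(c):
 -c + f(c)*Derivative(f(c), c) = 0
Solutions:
 f(c) = -sqrt(C1 + c^2)
 f(c) = sqrt(C1 + c^2)


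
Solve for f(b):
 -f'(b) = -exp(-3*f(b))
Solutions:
 f(b) = log(C1 + 3*b)/3
 f(b) = log((-3^(1/3) - 3^(5/6)*I)*(C1 + b)^(1/3)/2)
 f(b) = log((-3^(1/3) + 3^(5/6)*I)*(C1 + b)^(1/3)/2)


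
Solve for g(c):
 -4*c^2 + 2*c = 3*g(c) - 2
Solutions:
 g(c) = -4*c^2/3 + 2*c/3 + 2/3


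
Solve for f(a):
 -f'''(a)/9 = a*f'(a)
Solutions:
 f(a) = C1 + Integral(C2*airyai(-3^(2/3)*a) + C3*airybi(-3^(2/3)*a), a)


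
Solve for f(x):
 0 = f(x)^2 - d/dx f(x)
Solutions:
 f(x) = -1/(C1 + x)


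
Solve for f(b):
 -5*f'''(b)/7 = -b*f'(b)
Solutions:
 f(b) = C1 + Integral(C2*airyai(5^(2/3)*7^(1/3)*b/5) + C3*airybi(5^(2/3)*7^(1/3)*b/5), b)


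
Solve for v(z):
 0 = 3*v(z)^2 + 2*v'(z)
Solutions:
 v(z) = 2/(C1 + 3*z)


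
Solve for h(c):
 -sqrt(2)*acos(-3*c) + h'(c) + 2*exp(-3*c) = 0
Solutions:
 h(c) = C1 + sqrt(2)*c*acos(-3*c) + sqrt(2)*sqrt(1 - 9*c^2)/3 + 2*exp(-3*c)/3


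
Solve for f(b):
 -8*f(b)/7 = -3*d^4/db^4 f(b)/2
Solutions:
 f(b) = C1*exp(-2*21^(3/4)*b/21) + C2*exp(2*21^(3/4)*b/21) + C3*sin(2*21^(3/4)*b/21) + C4*cos(2*21^(3/4)*b/21)


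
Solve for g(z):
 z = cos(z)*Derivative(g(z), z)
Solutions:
 g(z) = C1 + Integral(z/cos(z), z)


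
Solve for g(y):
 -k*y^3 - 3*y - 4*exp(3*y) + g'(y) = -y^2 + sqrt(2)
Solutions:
 g(y) = C1 + k*y^4/4 - y^3/3 + 3*y^2/2 + sqrt(2)*y + 4*exp(3*y)/3


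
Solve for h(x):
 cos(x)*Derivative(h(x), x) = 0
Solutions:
 h(x) = C1


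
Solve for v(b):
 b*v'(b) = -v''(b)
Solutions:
 v(b) = C1 + C2*erf(sqrt(2)*b/2)


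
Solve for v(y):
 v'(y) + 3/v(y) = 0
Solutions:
 v(y) = -sqrt(C1 - 6*y)
 v(y) = sqrt(C1 - 6*y)


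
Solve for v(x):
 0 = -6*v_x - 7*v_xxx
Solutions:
 v(x) = C1 + C2*sin(sqrt(42)*x/7) + C3*cos(sqrt(42)*x/7)


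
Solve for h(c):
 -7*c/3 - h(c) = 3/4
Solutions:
 h(c) = -7*c/3 - 3/4


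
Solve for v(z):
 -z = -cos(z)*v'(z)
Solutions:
 v(z) = C1 + Integral(z/cos(z), z)


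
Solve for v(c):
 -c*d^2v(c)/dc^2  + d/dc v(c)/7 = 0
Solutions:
 v(c) = C1 + C2*c^(8/7)


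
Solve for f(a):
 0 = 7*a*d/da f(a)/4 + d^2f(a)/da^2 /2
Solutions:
 f(a) = C1 + C2*erf(sqrt(7)*a/2)


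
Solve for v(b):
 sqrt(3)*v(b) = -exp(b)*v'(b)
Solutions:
 v(b) = C1*exp(sqrt(3)*exp(-b))


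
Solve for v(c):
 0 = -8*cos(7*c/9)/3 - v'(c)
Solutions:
 v(c) = C1 - 24*sin(7*c/9)/7


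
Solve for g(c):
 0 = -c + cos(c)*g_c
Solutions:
 g(c) = C1 + Integral(c/cos(c), c)


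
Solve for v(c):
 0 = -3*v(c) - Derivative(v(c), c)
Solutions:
 v(c) = C1*exp(-3*c)


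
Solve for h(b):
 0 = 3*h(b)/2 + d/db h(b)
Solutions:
 h(b) = C1*exp(-3*b/2)


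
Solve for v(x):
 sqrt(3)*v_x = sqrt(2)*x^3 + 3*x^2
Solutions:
 v(x) = C1 + sqrt(6)*x^4/12 + sqrt(3)*x^3/3


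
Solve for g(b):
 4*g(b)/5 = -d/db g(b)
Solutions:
 g(b) = C1*exp(-4*b/5)


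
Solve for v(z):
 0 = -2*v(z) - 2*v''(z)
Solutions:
 v(z) = C1*sin(z) + C2*cos(z)


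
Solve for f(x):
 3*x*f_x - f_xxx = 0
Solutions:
 f(x) = C1 + Integral(C2*airyai(3^(1/3)*x) + C3*airybi(3^(1/3)*x), x)


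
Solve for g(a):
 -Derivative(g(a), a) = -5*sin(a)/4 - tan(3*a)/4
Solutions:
 g(a) = C1 - log(cos(3*a))/12 - 5*cos(a)/4


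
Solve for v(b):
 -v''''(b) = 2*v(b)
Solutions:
 v(b) = (C1*sin(2^(3/4)*b/2) + C2*cos(2^(3/4)*b/2))*exp(-2^(3/4)*b/2) + (C3*sin(2^(3/4)*b/2) + C4*cos(2^(3/4)*b/2))*exp(2^(3/4)*b/2)


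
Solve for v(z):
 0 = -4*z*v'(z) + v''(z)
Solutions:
 v(z) = C1 + C2*erfi(sqrt(2)*z)


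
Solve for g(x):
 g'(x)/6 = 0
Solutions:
 g(x) = C1


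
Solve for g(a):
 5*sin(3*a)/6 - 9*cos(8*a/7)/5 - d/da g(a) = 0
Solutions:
 g(a) = C1 - 63*sin(8*a/7)/40 - 5*cos(3*a)/18


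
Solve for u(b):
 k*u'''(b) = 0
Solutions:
 u(b) = C1 + C2*b + C3*b^2


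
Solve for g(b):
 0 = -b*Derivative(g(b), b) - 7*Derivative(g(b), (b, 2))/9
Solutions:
 g(b) = C1 + C2*erf(3*sqrt(14)*b/14)


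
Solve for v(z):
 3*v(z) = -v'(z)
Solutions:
 v(z) = C1*exp(-3*z)


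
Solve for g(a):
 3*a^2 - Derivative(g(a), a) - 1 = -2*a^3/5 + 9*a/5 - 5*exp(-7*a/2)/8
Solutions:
 g(a) = C1 + a^4/10 + a^3 - 9*a^2/10 - a - 5*exp(-7*a/2)/28


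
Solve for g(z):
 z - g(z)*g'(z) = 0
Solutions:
 g(z) = -sqrt(C1 + z^2)
 g(z) = sqrt(C1 + z^2)


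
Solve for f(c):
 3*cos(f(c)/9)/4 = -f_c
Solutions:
 3*c/4 - 9*log(sin(f(c)/9) - 1)/2 + 9*log(sin(f(c)/9) + 1)/2 = C1


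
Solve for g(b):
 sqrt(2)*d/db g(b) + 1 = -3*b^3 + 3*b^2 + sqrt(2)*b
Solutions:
 g(b) = C1 - 3*sqrt(2)*b^4/8 + sqrt(2)*b^3/2 + b^2/2 - sqrt(2)*b/2


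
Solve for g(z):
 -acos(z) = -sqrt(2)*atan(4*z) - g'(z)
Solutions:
 g(z) = C1 + z*acos(z) - sqrt(1 - z^2) - sqrt(2)*(z*atan(4*z) - log(16*z^2 + 1)/8)


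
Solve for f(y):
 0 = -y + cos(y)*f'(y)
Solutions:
 f(y) = C1 + Integral(y/cos(y), y)


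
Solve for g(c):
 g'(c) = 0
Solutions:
 g(c) = C1


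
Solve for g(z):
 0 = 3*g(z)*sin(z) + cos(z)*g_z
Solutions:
 g(z) = C1*cos(z)^3


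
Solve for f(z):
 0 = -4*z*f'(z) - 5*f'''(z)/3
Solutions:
 f(z) = C1 + Integral(C2*airyai(-12^(1/3)*5^(2/3)*z/5) + C3*airybi(-12^(1/3)*5^(2/3)*z/5), z)


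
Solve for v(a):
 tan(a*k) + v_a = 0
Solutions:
 v(a) = C1 - Piecewise((-log(cos(a*k))/k, Ne(k, 0)), (0, True))


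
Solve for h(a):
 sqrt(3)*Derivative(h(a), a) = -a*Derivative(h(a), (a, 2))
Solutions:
 h(a) = C1 + C2*a^(1 - sqrt(3))


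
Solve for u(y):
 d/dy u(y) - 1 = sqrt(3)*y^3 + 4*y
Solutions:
 u(y) = C1 + sqrt(3)*y^4/4 + 2*y^2 + y


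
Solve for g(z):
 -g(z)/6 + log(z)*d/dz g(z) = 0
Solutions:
 g(z) = C1*exp(li(z)/6)


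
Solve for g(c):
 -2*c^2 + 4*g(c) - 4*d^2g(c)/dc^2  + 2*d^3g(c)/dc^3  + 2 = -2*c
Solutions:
 g(c) = C1*exp(c*(4/(3*sqrt(33) + 19)^(1/3) + (3*sqrt(33) + 19)^(1/3) + 4)/6)*sin(sqrt(3)*c*(-(3*sqrt(33) + 19)^(1/3) + 4/(3*sqrt(33) + 19)^(1/3))/6) + C2*exp(c*(4/(3*sqrt(33) + 19)^(1/3) + (3*sqrt(33) + 19)^(1/3) + 4)/6)*cos(sqrt(3)*c*(-(3*sqrt(33) + 19)^(1/3) + 4/(3*sqrt(33) + 19)^(1/3))/6) + C3*exp(c*(-(3*sqrt(33) + 19)^(1/3) - 4/(3*sqrt(33) + 19)^(1/3) + 2)/3) + c^2/2 - c/2 + 1/2


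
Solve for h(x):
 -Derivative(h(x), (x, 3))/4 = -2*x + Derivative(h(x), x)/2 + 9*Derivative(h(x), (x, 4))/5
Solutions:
 h(x) = C1 + C2*exp(x*(-10 + 5*5^(2/3)/(108*sqrt(105126) + 35017)^(1/3) + 5^(1/3)*(108*sqrt(105126) + 35017)^(1/3))/216)*sin(sqrt(3)*5^(1/3)*x*(-(108*sqrt(105126) + 35017)^(1/3) + 5*5^(1/3)/(108*sqrt(105126) + 35017)^(1/3))/216) + C3*exp(x*(-10 + 5*5^(2/3)/(108*sqrt(105126) + 35017)^(1/3) + 5^(1/3)*(108*sqrt(105126) + 35017)^(1/3))/216)*cos(sqrt(3)*5^(1/3)*x*(-(108*sqrt(105126) + 35017)^(1/3) + 5*5^(1/3)/(108*sqrt(105126) + 35017)^(1/3))/216) + C4*exp(-x*(5*5^(2/3)/(108*sqrt(105126) + 35017)^(1/3) + 5 + 5^(1/3)*(108*sqrt(105126) + 35017)^(1/3))/108) + 2*x^2


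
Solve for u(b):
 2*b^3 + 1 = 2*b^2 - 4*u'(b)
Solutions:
 u(b) = C1 - b^4/8 + b^3/6 - b/4


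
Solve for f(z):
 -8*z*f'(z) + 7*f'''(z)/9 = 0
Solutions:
 f(z) = C1 + Integral(C2*airyai(2*21^(2/3)*z/7) + C3*airybi(2*21^(2/3)*z/7), z)


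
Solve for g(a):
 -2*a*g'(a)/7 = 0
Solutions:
 g(a) = C1


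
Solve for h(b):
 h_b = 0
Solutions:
 h(b) = C1


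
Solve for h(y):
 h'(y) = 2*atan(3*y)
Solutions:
 h(y) = C1 + 2*y*atan(3*y) - log(9*y^2 + 1)/3


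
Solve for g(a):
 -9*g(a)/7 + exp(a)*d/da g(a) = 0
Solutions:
 g(a) = C1*exp(-9*exp(-a)/7)


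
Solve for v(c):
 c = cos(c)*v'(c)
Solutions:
 v(c) = C1 + Integral(c/cos(c), c)


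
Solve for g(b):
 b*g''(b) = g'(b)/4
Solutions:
 g(b) = C1 + C2*b^(5/4)


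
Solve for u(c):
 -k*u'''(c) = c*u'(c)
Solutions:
 u(c) = C1 + Integral(C2*airyai(c*(-1/k)^(1/3)) + C3*airybi(c*(-1/k)^(1/3)), c)


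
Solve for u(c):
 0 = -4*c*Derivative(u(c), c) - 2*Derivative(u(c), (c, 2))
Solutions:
 u(c) = C1 + C2*erf(c)


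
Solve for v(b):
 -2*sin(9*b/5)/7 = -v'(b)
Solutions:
 v(b) = C1 - 10*cos(9*b/5)/63


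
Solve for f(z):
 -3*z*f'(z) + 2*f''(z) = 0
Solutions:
 f(z) = C1 + C2*erfi(sqrt(3)*z/2)


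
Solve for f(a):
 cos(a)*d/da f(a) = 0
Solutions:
 f(a) = C1


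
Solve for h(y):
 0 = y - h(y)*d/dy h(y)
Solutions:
 h(y) = -sqrt(C1 + y^2)
 h(y) = sqrt(C1 + y^2)


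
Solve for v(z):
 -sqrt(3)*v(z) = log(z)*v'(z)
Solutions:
 v(z) = C1*exp(-sqrt(3)*li(z))


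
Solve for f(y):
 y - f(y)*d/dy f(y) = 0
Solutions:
 f(y) = -sqrt(C1 + y^2)
 f(y) = sqrt(C1 + y^2)


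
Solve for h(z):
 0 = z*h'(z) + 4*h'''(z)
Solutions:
 h(z) = C1 + Integral(C2*airyai(-2^(1/3)*z/2) + C3*airybi(-2^(1/3)*z/2), z)


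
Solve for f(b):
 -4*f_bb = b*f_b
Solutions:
 f(b) = C1 + C2*erf(sqrt(2)*b/4)


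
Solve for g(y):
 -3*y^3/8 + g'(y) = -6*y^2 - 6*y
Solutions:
 g(y) = C1 + 3*y^4/32 - 2*y^3 - 3*y^2


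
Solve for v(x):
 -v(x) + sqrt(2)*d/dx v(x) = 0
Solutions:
 v(x) = C1*exp(sqrt(2)*x/2)


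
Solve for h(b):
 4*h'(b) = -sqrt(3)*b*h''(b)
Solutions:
 h(b) = C1 + C2*b^(1 - 4*sqrt(3)/3)


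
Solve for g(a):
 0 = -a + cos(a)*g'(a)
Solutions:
 g(a) = C1 + Integral(a/cos(a), a)


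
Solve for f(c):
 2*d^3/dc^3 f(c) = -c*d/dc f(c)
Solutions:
 f(c) = C1 + Integral(C2*airyai(-2^(2/3)*c/2) + C3*airybi(-2^(2/3)*c/2), c)


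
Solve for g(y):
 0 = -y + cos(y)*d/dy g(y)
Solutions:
 g(y) = C1 + Integral(y/cos(y), y)


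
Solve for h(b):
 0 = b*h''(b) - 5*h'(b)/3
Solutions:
 h(b) = C1 + C2*b^(8/3)


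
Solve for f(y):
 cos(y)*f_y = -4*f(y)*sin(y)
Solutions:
 f(y) = C1*cos(y)^4


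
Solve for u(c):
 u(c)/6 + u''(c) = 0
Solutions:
 u(c) = C1*sin(sqrt(6)*c/6) + C2*cos(sqrt(6)*c/6)


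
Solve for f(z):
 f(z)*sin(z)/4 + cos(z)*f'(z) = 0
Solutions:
 f(z) = C1*cos(z)^(1/4)


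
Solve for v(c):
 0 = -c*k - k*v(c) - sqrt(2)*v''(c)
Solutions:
 v(c) = C1*exp(-2^(3/4)*c*sqrt(-k)/2) + C2*exp(2^(3/4)*c*sqrt(-k)/2) - c


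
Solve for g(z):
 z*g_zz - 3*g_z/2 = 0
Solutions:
 g(z) = C1 + C2*z^(5/2)


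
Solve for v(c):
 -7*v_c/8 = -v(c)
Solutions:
 v(c) = C1*exp(8*c/7)


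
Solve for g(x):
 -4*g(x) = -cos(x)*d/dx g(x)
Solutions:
 g(x) = C1*(sin(x)^2 + 2*sin(x) + 1)/(sin(x)^2 - 2*sin(x) + 1)


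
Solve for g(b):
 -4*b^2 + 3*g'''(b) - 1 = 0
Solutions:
 g(b) = C1 + C2*b + C3*b^2 + b^5/45 + b^3/18


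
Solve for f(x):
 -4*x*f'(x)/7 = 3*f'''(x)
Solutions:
 f(x) = C1 + Integral(C2*airyai(-42^(2/3)*x/21) + C3*airybi(-42^(2/3)*x/21), x)


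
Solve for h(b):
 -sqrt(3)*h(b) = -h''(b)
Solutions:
 h(b) = C1*exp(-3^(1/4)*b) + C2*exp(3^(1/4)*b)


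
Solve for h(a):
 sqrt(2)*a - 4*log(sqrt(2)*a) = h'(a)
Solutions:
 h(a) = C1 + sqrt(2)*a^2/2 - 4*a*log(a) - a*log(4) + 4*a


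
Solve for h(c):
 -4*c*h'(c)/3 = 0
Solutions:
 h(c) = C1


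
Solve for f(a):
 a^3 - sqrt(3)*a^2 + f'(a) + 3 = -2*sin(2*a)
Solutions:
 f(a) = C1 - a^4/4 + sqrt(3)*a^3/3 - 3*a + cos(2*a)


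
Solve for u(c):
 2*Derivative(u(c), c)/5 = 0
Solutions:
 u(c) = C1


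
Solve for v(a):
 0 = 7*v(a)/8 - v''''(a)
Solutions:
 v(a) = C1*exp(-14^(1/4)*a/2) + C2*exp(14^(1/4)*a/2) + C3*sin(14^(1/4)*a/2) + C4*cos(14^(1/4)*a/2)


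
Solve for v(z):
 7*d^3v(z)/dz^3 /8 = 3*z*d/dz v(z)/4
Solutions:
 v(z) = C1 + Integral(C2*airyai(6^(1/3)*7^(2/3)*z/7) + C3*airybi(6^(1/3)*7^(2/3)*z/7), z)


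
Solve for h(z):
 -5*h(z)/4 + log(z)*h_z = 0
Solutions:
 h(z) = C1*exp(5*li(z)/4)


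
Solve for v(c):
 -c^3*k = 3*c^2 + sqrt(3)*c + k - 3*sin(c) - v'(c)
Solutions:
 v(c) = C1 + c^4*k/4 + c^3 + sqrt(3)*c^2/2 + c*k + 3*cos(c)


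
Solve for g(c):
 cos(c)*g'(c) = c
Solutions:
 g(c) = C1 + Integral(c/cos(c), c)


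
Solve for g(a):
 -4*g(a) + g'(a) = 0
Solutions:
 g(a) = C1*exp(4*a)


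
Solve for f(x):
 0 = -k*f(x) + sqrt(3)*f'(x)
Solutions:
 f(x) = C1*exp(sqrt(3)*k*x/3)


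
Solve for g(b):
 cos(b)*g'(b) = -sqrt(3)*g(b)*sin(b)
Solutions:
 g(b) = C1*cos(b)^(sqrt(3))


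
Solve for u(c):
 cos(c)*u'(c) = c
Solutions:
 u(c) = C1 + Integral(c/cos(c), c)


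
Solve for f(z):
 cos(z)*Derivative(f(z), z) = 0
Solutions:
 f(z) = C1


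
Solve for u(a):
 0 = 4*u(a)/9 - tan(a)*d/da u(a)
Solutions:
 u(a) = C1*sin(a)^(4/9)


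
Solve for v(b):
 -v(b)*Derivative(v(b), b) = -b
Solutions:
 v(b) = -sqrt(C1 + b^2)
 v(b) = sqrt(C1 + b^2)
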